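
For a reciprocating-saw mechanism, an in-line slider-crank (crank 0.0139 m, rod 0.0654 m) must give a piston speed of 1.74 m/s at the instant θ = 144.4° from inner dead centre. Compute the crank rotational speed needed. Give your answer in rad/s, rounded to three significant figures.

260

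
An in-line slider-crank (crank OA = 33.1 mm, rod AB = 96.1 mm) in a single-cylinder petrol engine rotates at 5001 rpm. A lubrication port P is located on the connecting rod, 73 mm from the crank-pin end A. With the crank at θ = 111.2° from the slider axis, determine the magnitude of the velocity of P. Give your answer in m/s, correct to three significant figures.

14.6

ω = 523.7 rad/s.  Crank-pin speed |V_A| = rω = 17.335 m/s, perpendicular to OA.
Rod angle: sinφ = −(r/L) sinθ ⇒ φ = -18.731°; ω_rod = −rω cosθ/√(L²−r²sin²θ) = +68.878 rad/s.
V_P = V_A + ω_rod × AP, with AP = 0.073 m along the rod.
Components: V_Px = −rω sinθ − a·ω_rod·sinφ = -14.547 m/s;  V_Py = rω cosθ + a·ω_rod·cosφ = -1.5068 m/s.
|V_P| = √(V_Px² + V_Py²) = 14.625 m/s.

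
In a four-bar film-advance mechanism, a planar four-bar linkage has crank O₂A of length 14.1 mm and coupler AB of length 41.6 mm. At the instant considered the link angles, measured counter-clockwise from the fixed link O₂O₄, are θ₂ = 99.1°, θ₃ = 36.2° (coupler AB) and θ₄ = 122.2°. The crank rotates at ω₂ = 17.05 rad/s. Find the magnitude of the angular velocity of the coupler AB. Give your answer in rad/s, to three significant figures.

2.27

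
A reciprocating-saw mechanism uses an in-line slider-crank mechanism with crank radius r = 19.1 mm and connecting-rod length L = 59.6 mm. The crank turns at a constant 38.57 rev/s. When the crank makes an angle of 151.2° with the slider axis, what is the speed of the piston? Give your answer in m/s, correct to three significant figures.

ω = 2π·38.6 = 242.3 rad/s
For an in-line slider-crank, x = r cosθ + √(L² − r² sin²θ), so v = −rω sinθ·[1 + r cosθ/√(L² − r² sin²θ)].
With r = 0.0191 m, L = 0.0596 m, θ = 151.2°: √(L² − r² sin²θ) = 0.058885 m.
v = −0.0191·242.3·0.48175·[1 + 0.0191·-0.87631/0.058885] = -1.5961 m/s.
|v| = 1.5961 m/s.

1.60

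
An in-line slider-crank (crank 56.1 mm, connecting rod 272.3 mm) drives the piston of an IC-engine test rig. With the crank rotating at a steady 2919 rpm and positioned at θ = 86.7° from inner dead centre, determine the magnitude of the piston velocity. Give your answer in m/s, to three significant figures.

ω = 2π·2919/60 = 305.7 rad/s
For an in-line slider-crank, x = r cosθ + √(L² − r² sin²θ), so v = −rω sinθ·[1 + r cosθ/√(L² − r² sin²θ)].
With r = 0.0561 m, L = 0.2723 m, θ = 86.7°: √(L² − r² sin²θ) = 0.26648 m.
v = −0.0561·305.7·0.99834·[1 + 0.0561·0.05756/0.26648] = -17.328 m/s.
|v| = 17.328 m/s.

17.3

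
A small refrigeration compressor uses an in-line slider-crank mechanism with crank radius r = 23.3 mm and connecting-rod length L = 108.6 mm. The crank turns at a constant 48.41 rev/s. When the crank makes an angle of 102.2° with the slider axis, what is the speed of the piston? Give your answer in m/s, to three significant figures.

6.61

ω = 2π·48.4 = 304.2 rad/s
For an in-line slider-crank, x = r cosθ + √(L² − r² sin²θ), so v = −rω sinθ·[1 + r cosθ/√(L² − r² sin²θ)].
With r = 0.0233 m, L = 0.1086 m, θ = 102.2°: √(L² − r² sin²θ) = 0.10619 m.
v = −0.0233·304.2·0.97742·[1 + 0.0233·-0.21132/0.10619] = -6.6059 m/s.
|v| = 6.6059 m/s.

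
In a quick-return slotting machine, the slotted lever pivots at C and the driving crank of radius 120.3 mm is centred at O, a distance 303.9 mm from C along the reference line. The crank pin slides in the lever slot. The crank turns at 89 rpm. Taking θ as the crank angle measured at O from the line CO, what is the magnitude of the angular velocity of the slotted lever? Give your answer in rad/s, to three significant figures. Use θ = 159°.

ω = 9.32 rad/s (from 89 rpm).
Crank pin A relative to C: A = (d + r cosθ, r sinθ); lever angle φ = atan2(r sinθ, d + r cosθ).
Differentiating tanφ: φ̇ = rω(d cosθ + r)/(d² + r² + 2dr cosθ).
d² + r² + 2dr cosθ = |CA|² = 0.0385654 m²;  d cosθ + r = -0.16342 m.
|ω_lever| = |0.1203·9.32·-0.16342| / 0.0385654 = 4.7509 rad/s.

4.75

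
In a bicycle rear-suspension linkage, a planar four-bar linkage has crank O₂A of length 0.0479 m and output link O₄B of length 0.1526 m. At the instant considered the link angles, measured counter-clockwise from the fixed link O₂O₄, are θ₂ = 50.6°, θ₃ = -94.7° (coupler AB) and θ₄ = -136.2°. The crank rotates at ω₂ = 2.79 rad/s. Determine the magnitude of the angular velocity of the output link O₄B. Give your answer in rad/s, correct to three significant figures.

0.752

ω₂ = 2.79 rad/s
Differentiating the loop-closure r₂e^{iθ₂}+r₃e^{iθ₃}=r₁+r₄e^{iθ₄} gives r₂ω₂e^{iθ₂}+r₃ω₃e^{iθ₃}=r₄ω₄e^{iθ₄}.
Eliminating the other unknown: ω₄ = r₂ω₂ sin(θ₂−θ₃) / [r₄ sin(θ₄−θ₃)].
Numerator sine = +0.56928; denominator sine = -0.66262.
Result = 0.0479·2.79·(+0.56928) / (0.1526·(-0.66262)) = -0.7524 rad/s; magnitude 0.7524 rad/s.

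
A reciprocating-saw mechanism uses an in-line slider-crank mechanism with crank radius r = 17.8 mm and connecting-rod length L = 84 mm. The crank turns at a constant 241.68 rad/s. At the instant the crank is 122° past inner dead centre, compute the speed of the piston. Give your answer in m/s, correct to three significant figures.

3.23

ω = 241.7 rad/s
For an in-line slider-crank, x = r cosθ + √(L² − r² sin²θ), so v = −rω sinθ·[1 + r cosθ/√(L² − r² sin²θ)].
With r = 0.0178 m, L = 0.084 m, θ = 122°: √(L² − r² sin²θ) = 0.082633 m.
v = −0.0178·241.7·0.84805·[1 + 0.0178·-0.52992/0.082633] = -3.2318 m/s.
|v| = 3.2318 m/s.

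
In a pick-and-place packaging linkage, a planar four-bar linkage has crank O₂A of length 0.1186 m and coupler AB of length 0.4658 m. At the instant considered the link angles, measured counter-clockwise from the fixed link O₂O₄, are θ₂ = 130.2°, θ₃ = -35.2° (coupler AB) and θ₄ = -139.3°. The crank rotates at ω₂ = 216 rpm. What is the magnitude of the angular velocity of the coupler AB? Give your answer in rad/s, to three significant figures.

5.94

ω₂ = 22.62 rad/s (from 216 rpm).
Differentiating the loop-closure r₂e^{iθ₂}+r₃e^{iθ₃}=r₁+r₄e^{iθ₄} gives r₂ω₂e^{iθ₂}+r₃ω₃e^{iθ₃}=r₄ω₄e^{iθ₄}.
Eliminating the other unknown: ω₃ = r₂ω₂ sin(θ₄−θ₂) / [r₃ sin(θ₃−θ₄)].
Numerator sine = +0.99996; denominator sine = +0.96987.
Result = 0.1186·22.62·(+0.99996) / (0.4658·(+0.96987)) = +5.938 rad/s; magnitude 5.938 rad/s.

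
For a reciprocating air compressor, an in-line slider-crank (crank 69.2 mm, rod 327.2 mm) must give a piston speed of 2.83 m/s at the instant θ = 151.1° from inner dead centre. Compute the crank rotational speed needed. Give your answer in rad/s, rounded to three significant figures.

104

For an in-line slider-crank, |v_piston| = rω|sinθ|·[1 + r cosθ/√(L² − r² sin²θ)].
With r = 0.0692 m, L = 0.3272 m, θ = 151.1°: the bracketed kinematic factor |dx/dθ| = 0.027218 m.
ω = v/|dx/dθ| = 2.83/0.027218 = 103.97 rad/s.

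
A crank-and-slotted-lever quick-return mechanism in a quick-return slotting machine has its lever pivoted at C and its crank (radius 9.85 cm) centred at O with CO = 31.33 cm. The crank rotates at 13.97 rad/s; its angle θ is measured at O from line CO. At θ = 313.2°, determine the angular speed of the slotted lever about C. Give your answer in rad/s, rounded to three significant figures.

2.87

ω = 13.97 rad/s
Crank pin A relative to C: A = (d + r cosθ, r sinθ); lever angle φ = atan2(r sinθ, d + r cosθ).
Differentiating tanφ: φ̇ = rω(d cosθ + r)/(d² + r² + 2dr cosθ).
d² + r² + 2dr cosθ = |CA|² = 0.150109 m²;  d cosθ + r = +0.31297 m.
|ω_lever| = |0.0985·13.97·+0.31297| / 0.150109 = 2.869 rad/s.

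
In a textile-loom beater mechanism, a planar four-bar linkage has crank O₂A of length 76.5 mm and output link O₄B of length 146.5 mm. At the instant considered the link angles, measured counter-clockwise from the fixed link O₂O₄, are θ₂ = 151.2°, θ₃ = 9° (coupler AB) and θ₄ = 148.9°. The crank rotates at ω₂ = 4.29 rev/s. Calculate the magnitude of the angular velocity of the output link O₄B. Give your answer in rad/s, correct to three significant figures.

13.4

ω₂ = 26.95 rad/s (from 4.29 rev/s).
Differentiating the loop-closure r₂e^{iθ₂}+r₃e^{iθ₃}=r₁+r₄e^{iθ₄} gives r₂ω₂e^{iθ₂}+r₃ω₃e^{iθ₃}=r₄ω₄e^{iθ₄}.
Eliminating the other unknown: ω₄ = r₂ω₂ sin(θ₂−θ₃) / [r₄ sin(θ₄−θ₃)].
Numerator sine = +0.61291; denominator sine = +0.64412.
Result = 0.0765·26.95·(+0.61291) / (0.1465·(+0.64412)) = +13.393 rad/s; magnitude 13.393 rad/s.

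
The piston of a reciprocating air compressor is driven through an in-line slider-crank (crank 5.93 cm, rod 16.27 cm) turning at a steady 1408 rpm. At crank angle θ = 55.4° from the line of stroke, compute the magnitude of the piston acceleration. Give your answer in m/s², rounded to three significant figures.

573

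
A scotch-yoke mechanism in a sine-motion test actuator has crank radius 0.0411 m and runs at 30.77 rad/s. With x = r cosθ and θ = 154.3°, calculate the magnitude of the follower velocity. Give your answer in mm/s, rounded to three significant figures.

ω = 30.77 rad/s
x = r cosθ ⇒ ẋ = −rω sinθ.
|v| = rω|sinθ| = 0.0411·30.77·|sin 154.3°| = 0.54843 m/s = 548.43 mm/s.

548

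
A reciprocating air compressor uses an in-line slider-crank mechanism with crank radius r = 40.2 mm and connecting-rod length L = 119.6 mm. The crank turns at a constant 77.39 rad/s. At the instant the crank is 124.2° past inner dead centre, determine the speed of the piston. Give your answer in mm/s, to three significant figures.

ω = 77.39 rad/s
For an in-line slider-crank, x = r cosθ + √(L² − r² sin²θ), so v = −rω sinθ·[1 + r cosθ/√(L² − r² sin²θ)].
With r = 0.0402 m, L = 0.1196 m, θ = 124.2°: √(L² − r² sin²θ) = 0.11489 m.
v = −0.0402·77.39·0.82708·[1 + 0.0402·-0.56208/0.11489] = -2.067 m/s.
|v| = 2.067 m/s = 2067 mm/s.

2070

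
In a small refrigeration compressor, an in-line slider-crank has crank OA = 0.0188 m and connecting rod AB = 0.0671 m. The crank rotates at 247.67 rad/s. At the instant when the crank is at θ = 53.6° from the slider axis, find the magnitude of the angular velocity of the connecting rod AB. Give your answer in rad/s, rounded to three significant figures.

ω = 247.7 rad/s
The rod makes angle φ with the slider axis where L sinφ = r sinθ; differentiating, L cosφ·φ̇ = r ω cosθ.
L cosφ = √(L² − r² sin²θ) = 0.065371 m.
|ω_rod| = r ω |cosθ| / √(L² − r² sin²θ) = 0.0188·247.7·0.59342/0.065371 = 42.267 rad/s.

42.3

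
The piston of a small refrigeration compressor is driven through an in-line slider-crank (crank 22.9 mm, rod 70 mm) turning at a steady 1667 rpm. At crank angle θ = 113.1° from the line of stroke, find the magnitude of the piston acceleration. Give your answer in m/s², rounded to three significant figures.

436

ω = 2π·1667/60 = 174.6 rad/s
x(θ) = r cosθ + √(L² − r² sin²θ); with ω constant, a = ω²·d²x/dθ².
d²x/dθ² = −r cosθ − r²(cos2θ)/√u − r⁴ sin²2θ/(4u^{3/2}),  u = L² − r² sin²θ = 0.00445631 m².
Substituting r = 0.0229 m, L = 0.07 m, θ = 113.1°: d²x/dθ² = +0.014301 m.
a = ω²·d²x/dθ² = (174.6)²·(+0.014301) = +435.82 m/s²;  |a| = 435.82 m/s².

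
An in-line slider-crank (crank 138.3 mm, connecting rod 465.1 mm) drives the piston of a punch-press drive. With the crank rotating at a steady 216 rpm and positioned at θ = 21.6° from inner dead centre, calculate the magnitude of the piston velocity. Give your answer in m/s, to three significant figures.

ω = 2π·216/60 = 22.62 rad/s
For an in-line slider-crank, x = r cosθ + √(L² − r² sin²θ), so v = −rω sinθ·[1 + r cosθ/√(L² − r² sin²θ)].
With r = 0.1383 m, L = 0.4651 m, θ = 21.6°: √(L² − r² sin²θ) = 0.46231 m.
v = −0.1383·22.62·0.36812·[1 + 0.1383·0.92978/0.46231] = -1.4719 m/s.
|v| = 1.4719 m/s.

1.47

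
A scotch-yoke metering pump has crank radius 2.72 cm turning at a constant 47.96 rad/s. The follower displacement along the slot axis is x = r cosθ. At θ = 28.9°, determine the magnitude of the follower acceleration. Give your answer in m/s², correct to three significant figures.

54.8

ω = 47.96 rad/s
x = r cosθ ⇒ ẍ = −rω² cosθ (ω constant).
|a| = rω²|cosθ| = 0.0272·(47.96)²·|cos 28.9°| = 54.773 m/s².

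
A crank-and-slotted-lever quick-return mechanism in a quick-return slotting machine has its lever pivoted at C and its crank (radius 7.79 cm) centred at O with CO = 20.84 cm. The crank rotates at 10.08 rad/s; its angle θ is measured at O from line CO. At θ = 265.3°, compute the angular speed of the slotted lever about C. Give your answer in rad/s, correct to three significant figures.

1.02

ω = 10.08 rad/s
Crank pin A relative to C: A = (d + r cosθ, r sinθ); lever angle φ = atan2(r sinθ, d + r cosθ).
Differentiating tanφ: φ̇ = rω(d cosθ + r)/(d² + r² + 2dr cosθ).
d² + r² + 2dr cosθ = |CA|² = 0.0468385 m²;  d cosθ + r = +0.060824 m.
|ω_lever| = |0.0779·10.08·+0.060824| / 0.0468385 = 1.0197 rad/s.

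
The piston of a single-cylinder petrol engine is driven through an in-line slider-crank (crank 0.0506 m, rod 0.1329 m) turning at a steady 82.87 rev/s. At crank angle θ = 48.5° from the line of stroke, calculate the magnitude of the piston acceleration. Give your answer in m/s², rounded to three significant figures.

ω = 2π·82.9 = 520.7 rad/s
x(θ) = r cosθ + √(L² − r² sin²θ); with ω constant, a = ω²·d²x/dθ².
d²x/dθ² = −r cosθ − r²(cos2θ)/√u − r⁴ sin²2θ/(4u^{3/2}),  u = L² − r² sin²θ = 0.0162262 m².
Substituting r = 0.0506 m, L = 0.1329 m, θ = 48.5°: d²x/dθ² = -0.03186 m.
a = ω²·d²x/dθ² = (520.7)²·(-0.03186) = -8637.8 m/s²;  |a| = 8637.8 m/s².

8640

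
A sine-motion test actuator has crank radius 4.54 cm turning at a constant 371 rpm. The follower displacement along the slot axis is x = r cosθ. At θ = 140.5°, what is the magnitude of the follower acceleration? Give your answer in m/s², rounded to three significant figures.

ω = 38.85 rad/s (from 371 rpm).
x = r cosθ ⇒ ẍ = −rω² cosθ (ω constant).
|a| = rω²|cosθ| = 0.0454·(38.85)²·|cos 140.5°| = 52.877 m/s².

52.9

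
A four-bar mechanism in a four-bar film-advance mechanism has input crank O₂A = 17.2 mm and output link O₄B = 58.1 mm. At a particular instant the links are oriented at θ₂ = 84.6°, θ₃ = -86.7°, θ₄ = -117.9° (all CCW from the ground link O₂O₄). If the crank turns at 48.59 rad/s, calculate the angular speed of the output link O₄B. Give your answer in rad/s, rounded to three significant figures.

ω₂ = 48.59 rad/s
Differentiating the loop-closure r₂e^{iθ₂}+r₃e^{iθ₃}=r₁+r₄e^{iθ₄} gives r₂ω₂e^{iθ₂}+r₃ω₃e^{iθ₃}=r₄ω₄e^{iθ₄}.
Eliminating the other unknown: ω₄ = r₂ω₂ sin(θ₂−θ₃) / [r₄ sin(θ₄−θ₃)].
Numerator sine = +0.15126; denominator sine = -0.51803.
Result = 0.0172·48.59·(+0.15126) / (0.0581·(-0.51803)) = -4.2002 rad/s; magnitude 4.2002 rad/s.

4.20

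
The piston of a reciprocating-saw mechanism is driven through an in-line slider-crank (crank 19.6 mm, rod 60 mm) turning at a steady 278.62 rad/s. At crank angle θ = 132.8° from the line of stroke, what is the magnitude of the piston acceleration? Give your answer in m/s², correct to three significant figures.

ω = 278.6 rad/s
x(θ) = r cosθ + √(L² − r² sin²θ); with ω constant, a = ω²·d²x/dθ².
d²x/dθ² = −r cosθ − r²(cos2θ)/√u − r⁴ sin²2θ/(4u^{3/2}),  u = L² − r² sin²θ = 0.00339318 m².
Substituting r = 0.0196 m, L = 0.06 m, θ = 132.8°: d²x/dθ² = +0.013637 m.
a = ω²·d²x/dθ² = (278.6)²·(+0.013637) = +1058.7 m/s²;  |a| = 1058.7 m/s².

1060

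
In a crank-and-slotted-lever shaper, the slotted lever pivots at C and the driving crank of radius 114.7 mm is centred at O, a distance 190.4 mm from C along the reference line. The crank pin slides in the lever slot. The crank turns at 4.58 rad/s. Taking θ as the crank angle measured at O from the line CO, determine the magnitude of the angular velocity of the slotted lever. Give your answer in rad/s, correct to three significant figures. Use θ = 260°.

1.03

ω = 4.58 rad/s
Crank pin A relative to C: A = (d + r cosθ, r sinθ); lever angle φ = atan2(r sinθ, d + r cosθ).
Differentiating tanφ: φ̇ = rω(d cosθ + r)/(d² + r² + 2dr cosθ).
d² + r² + 2dr cosθ = |CA|² = 0.0418237 m²;  d cosθ + r = +0.081637 m.
|ω_lever| = |0.1147·4.58·+0.081637| / 0.0418237 = 1.0254 rad/s.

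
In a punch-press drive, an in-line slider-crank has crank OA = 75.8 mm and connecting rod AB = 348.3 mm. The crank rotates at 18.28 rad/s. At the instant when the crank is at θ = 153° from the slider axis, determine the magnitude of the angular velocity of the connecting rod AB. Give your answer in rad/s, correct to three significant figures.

ω = 18.28 rad/s
The rod makes angle φ with the slider axis where L sinφ = r sinθ; differentiating, L cosφ·φ̇ = r ω cosθ.
L cosφ = √(L² − r² sin²θ) = 0.3466 m.
|ω_rod| = r ω |cosθ| / √(L² − r² sin²θ) = 0.0758·18.28·0.89101/0.3466 = 3.5621 rad/s.

3.56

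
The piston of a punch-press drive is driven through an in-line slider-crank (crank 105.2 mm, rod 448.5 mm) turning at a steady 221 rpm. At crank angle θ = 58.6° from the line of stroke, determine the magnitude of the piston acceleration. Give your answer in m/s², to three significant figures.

ω = 2π·221/60 = 23.14 rad/s
x(θ) = r cosθ + √(L² − r² sin²θ); with ω constant, a = ω²·d²x/dθ².
d²x/dθ² = −r cosθ − r²(cos2θ)/√u − r⁴ sin²2θ/(4u^{3/2}),  u = L² − r² sin²θ = 0.193089 m².
Substituting r = 0.1052 m, L = 0.4485 m, θ = 58.6°: d²x/dθ² = -0.043583 m.
a = ω²·d²x/dθ² = (23.14)²·(-0.043583) = -23.343 m/s²;  |a| = 23.343 m/s².

23.3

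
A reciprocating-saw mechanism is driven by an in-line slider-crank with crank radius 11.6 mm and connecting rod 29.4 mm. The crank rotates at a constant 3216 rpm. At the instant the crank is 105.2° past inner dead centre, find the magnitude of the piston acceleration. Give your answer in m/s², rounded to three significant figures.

ω = 2π·3216/60 = 336.8 rad/s
x(θ) = r cosθ + √(L² − r² sin²θ); with ω constant, a = ω²·d²x/dθ².
d²x/dθ² = −r cosθ − r²(cos2θ)/√u − r⁴ sin²2θ/(4u^{3/2}),  u = L² − r² sin²θ = 0.00073905 m².
Substituting r = 0.0116 m, L = 0.0294 m, θ = 105.2°: d²x/dθ² = +0.0072529 m.
a = ω²·d²x/dθ² = (336.8)²·(+0.0072529) = +822.62 m/s²;  |a| = 822.62 m/s².

823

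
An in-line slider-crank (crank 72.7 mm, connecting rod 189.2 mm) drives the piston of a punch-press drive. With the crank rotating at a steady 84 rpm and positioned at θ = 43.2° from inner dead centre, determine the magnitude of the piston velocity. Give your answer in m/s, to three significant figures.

0.565

ω = 2π·84/60 = 8.796 rad/s
For an in-line slider-crank, x = r cosθ + √(L² − r² sin²θ), so v = −rω sinθ·[1 + r cosθ/√(L² − r² sin²θ)].
With r = 0.0727 m, L = 0.1892 m, θ = 43.2°: √(L² − r² sin²θ) = 0.18254 m.
v = −0.0727·8.796·0.68455·[1 + 0.0727·0.72897/0.18254] = -0.56487 m/s.
|v| = 0.56487 m/s.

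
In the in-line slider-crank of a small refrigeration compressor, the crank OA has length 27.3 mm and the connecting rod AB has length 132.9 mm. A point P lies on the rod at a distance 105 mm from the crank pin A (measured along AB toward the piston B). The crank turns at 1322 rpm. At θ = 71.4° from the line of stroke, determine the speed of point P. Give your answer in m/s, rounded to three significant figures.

3.78

ω = 138.4 rad/s.  Crank-pin speed |V_A| = rω = 3.7794 m/s, perpendicular to OA.
Rod angle: sinφ = −(r/L) sinθ ⇒ φ = -11.227°; ω_rod = −rω cosθ/√(L²−r²sin²θ) = -9.2475 rad/s.
V_P = V_A + ω_rod × AP, with AP = 0.105 m along the rod.
Components: V_Px = −rω sinθ − a·ω_rod·sinφ = -3.771 m/s;  V_Py = rω cosθ + a·ω_rod·cosφ = +0.25307 m/s.
|V_P| = √(V_Px² + V_Py²) = 3.7795 m/s.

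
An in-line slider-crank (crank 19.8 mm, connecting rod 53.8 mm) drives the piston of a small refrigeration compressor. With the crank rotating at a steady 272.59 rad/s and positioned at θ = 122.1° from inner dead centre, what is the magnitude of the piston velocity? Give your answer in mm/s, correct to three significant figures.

3630

ω = 272.6 rad/s
For an in-line slider-crank, x = r cosθ + √(L² − r² sin²θ), so v = −rω sinθ·[1 + r cosθ/√(L² − r² sin²θ)].
With r = 0.0198 m, L = 0.0538 m, θ = 122.1°: √(L² − r² sin²θ) = 0.051119 m.
v = −0.0198·272.6·0.84712·[1 + 0.0198·-0.53140/0.051119] = -3.6311 m/s.
|v| = 3.6311 m/s = 3631.1 mm/s.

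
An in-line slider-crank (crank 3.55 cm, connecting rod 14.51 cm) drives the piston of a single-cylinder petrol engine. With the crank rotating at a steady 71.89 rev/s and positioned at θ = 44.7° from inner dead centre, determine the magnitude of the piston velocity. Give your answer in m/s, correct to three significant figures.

ω = 2π·71.9 = 451.7 rad/s
For an in-line slider-crank, x = r cosθ + √(L² − r² sin²θ), so v = −rω sinθ·[1 + r cosθ/√(L² − r² sin²θ)].
With r = 0.0355 m, L = 0.1451 m, θ = 44.7°: √(L² − r² sin²θ) = 0.14294 m.
v = −0.0355·451.7·0.70339·[1 + 0.0355·0.71080/0.14294] = -13.27 m/s.
|v| = 13.27 m/s.

13.3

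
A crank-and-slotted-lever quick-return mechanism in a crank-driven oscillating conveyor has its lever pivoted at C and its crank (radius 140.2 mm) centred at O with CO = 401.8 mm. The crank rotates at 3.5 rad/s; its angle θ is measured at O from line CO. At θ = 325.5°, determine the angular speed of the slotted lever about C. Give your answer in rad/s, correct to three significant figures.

ω = 3.5 rad/s
Crank pin A relative to C: A = (d + r cosθ, r sinθ); lever angle φ = atan2(r sinθ, d + r cosθ).
Differentiating tanφ: φ̇ = rω(d cosθ + r)/(d² + r² + 2dr cosθ).
d² + r² + 2dr cosθ = |CA|² = 0.273949 m²;  d cosθ + r = +0.47133 m.
|ω_lever| = |0.1402·3.5·+0.47133| / 0.273949 = 0.84426 rad/s.

0.844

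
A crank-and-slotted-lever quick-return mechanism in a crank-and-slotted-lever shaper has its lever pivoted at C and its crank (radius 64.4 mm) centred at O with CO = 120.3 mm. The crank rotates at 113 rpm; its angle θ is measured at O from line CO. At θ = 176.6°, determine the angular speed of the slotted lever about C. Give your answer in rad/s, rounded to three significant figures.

13.5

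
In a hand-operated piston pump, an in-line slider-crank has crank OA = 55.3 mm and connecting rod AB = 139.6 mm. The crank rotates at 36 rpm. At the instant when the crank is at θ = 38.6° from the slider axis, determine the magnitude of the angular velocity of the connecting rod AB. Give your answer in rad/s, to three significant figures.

ω = 3.77 rad/s (converted from 36 rpm).
The rod makes angle φ with the slider axis where L sinφ = r sinθ; differentiating, L cosφ·φ̇ = r ω cosθ.
L cosφ = √(L² − r² sin²θ) = 0.13527 m.
|ω_rod| = r ω |cosθ| / √(L² − r² sin²θ) = 0.0553·3.77·0.78152/0.13527 = 1.2045 rad/s.

1.20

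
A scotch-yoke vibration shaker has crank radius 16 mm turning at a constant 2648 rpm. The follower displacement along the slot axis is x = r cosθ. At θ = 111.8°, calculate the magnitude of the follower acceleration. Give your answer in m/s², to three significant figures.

457

ω = 277.3 rad/s (from 2648 rpm).
x = r cosθ ⇒ ẍ = −rω² cosθ (ω constant).
|a| = rω²|cosθ| = 0.016·(277.3)²·|cos 111.8°| = 456.9 m/s².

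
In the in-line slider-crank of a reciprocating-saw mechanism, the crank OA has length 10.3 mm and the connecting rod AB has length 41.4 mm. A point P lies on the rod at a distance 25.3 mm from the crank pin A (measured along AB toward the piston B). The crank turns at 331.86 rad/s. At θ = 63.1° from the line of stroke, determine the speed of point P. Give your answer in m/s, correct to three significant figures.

ω = 331.9 rad/s.  Crank-pin speed |V_A| = rω = 3.4182 m/s, perpendicular to OA.
Rod angle: sinφ = −(r/L) sinθ ⇒ φ = -12.819°; ω_rod = −rω cosθ/√(L²−r²sin²θ) = -38.31 rad/s.
V_P = V_A + ω_rod × AP, with AP = 0.0253 m along the rod.
Components: V_Px = −rω sinθ − a·ω_rod·sinφ = -3.2634 m/s;  V_Py = rω cosθ + a·ω_rod·cosφ = +0.60141 m/s.
|V_P| = √(V_Px² + V_Py²) = 3.3183 m/s.

3.32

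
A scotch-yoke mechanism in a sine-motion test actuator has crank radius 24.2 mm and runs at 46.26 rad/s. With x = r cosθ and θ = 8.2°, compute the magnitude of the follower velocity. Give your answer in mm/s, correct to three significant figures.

ω = 46.26 rad/s
x = r cosθ ⇒ ẋ = −rω sinθ.
|v| = rω|sinθ| = 0.0242·46.26·|sin 8.2°| = 0.15967 m/s = 159.67 mm/s.

160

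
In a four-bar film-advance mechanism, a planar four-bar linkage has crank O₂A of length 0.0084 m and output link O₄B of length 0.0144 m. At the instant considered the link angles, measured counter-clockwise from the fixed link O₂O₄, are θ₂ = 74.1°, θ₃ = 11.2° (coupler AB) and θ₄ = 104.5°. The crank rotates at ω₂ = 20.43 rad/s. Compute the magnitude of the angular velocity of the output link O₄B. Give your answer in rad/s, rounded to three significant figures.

10.6

ω₂ = 20.43 rad/s
Differentiating the loop-closure r₂e^{iθ₂}+r₃e^{iθ₃}=r₁+r₄e^{iθ₄} gives r₂ω₂e^{iθ₂}+r₃ω₃e^{iθ₃}=r₄ω₄e^{iθ₄}.
Eliminating the other unknown: ω₄ = r₂ω₂ sin(θ₂−θ₃) / [r₄ sin(θ₄−θ₃)].
Numerator sine = +0.89021; denominator sine = +0.99834.
Result = 0.0084·20.43·(+0.89021) / (0.0144·(+0.99834)) = +10.627 rad/s; magnitude 10.627 rad/s.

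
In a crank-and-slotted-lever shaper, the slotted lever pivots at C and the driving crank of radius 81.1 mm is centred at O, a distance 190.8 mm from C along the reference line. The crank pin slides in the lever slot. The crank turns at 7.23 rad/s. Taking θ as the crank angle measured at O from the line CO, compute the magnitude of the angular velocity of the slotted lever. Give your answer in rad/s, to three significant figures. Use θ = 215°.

ω = 7.23 rad/s
Crank pin A relative to C: A = (d + r cosθ, r sinθ); lever angle φ = atan2(r sinθ, d + r cosθ).
Differentiating tanφ: φ̇ = rω(d cosθ + r)/(d² + r² + 2dr cosθ).
d² + r² + 2dr cosθ = |CA|² = 0.0176309 m²;  d cosθ + r = -0.075194 m.
|ω_lever| = |0.0811·7.23·-0.075194| / 0.0176309 = 2.5007 rad/s.

2.50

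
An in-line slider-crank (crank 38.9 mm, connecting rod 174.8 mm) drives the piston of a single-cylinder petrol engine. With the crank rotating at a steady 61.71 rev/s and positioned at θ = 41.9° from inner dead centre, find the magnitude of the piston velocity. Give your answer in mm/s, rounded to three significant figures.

11800

ω = 2π·61.7 = 387.7 rad/s
For an in-line slider-crank, x = r cosθ + √(L² − r² sin²θ), so v = −rω sinθ·[1 + r cosθ/√(L² − r² sin²θ)].
With r = 0.0389 m, L = 0.1748 m, θ = 41.9°: √(L² − r² sin²θ) = 0.17286 m.
v = −0.0389·387.7·0.66783·[1 + 0.0389·0.74431/0.17286] = -11.76 m/s.
|v| = 11.76 m/s = 11760 mm/s.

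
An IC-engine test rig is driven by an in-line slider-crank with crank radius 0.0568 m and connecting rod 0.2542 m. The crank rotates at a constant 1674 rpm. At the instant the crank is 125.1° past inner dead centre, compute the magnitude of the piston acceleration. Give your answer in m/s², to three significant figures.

1130

ω = 2π·1674/60 = 175.3 rad/s
x(θ) = r cosθ + √(L² − r² sin²θ); with ω constant, a = ω²·d²x/dθ².
d²x/dθ² = −r cosθ − r²(cos2θ)/√u − r⁴ sin²2θ/(4u^{3/2}),  u = L² − r² sin²θ = 0.0624581 m².
Substituting r = 0.0568 m, L = 0.2542 m, θ = 125.1°: d²x/dθ² = +0.036886 m.
a = ω²·d²x/dθ² = (175.3)²·(+0.036886) = +1133.5 m/s²;  |a| = 1133.5 m/s².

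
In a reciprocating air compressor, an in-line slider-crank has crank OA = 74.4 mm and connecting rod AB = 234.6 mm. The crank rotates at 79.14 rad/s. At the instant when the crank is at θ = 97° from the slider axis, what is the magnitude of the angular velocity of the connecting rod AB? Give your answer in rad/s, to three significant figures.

ω = 79.14 rad/s
The rod makes angle φ with the slider axis where L sinφ = r sinθ; differentiating, L cosφ·φ̇ = r ω cosθ.
L cosφ = √(L² − r² sin²θ) = 0.22267 m.
|ω_rod| = r ω |cosθ| / √(L² − r² sin²θ) = 0.0744·79.14·0.12187/0.22267 = 3.2225 rad/s.

3.22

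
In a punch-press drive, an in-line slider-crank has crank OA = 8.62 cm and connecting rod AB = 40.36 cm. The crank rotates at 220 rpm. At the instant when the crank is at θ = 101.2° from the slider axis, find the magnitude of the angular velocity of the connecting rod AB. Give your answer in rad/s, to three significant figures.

0.977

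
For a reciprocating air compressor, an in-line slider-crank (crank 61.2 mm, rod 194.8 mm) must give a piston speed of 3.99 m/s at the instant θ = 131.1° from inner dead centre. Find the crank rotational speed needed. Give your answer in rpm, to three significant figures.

For an in-line slider-crank, |v_piston| = rω|sinθ|·[1 + r cosθ/√(L² − r² sin²θ)].
With r = 0.0612 m, L = 0.1948 m, θ = 131.1°: the bracketed kinematic factor |dx/dθ| = 0.036315 m.
ω = v/|dx/dθ| = 3.99/0.036315 = 109.87 rad/s.
N = 60ω/(2π) = 1049.2 rpm.

1050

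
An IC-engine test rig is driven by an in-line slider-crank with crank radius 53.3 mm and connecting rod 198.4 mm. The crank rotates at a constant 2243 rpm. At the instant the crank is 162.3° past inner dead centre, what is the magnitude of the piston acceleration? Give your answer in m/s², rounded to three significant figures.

ω = 2π·2243/60 = 234.9 rad/s
x(θ) = r cosθ + √(L² − r² sin²θ); with ω constant, a = ω²·d²x/dθ².
d²x/dθ² = −r cosθ − r²(cos2θ)/√u − r⁴ sin²2θ/(4u^{3/2}),  u = L² − r² sin²θ = 0.0391 m².
Substituting r = 0.0533 m, L = 0.1984 m, θ = 162.3°: d²x/dθ² = +0.038978 m.
a = ω²·d²x/dθ² = (234.9)²·(+0.038978) = +2150.5 m/s²;  |a| = 2150.5 m/s².

2150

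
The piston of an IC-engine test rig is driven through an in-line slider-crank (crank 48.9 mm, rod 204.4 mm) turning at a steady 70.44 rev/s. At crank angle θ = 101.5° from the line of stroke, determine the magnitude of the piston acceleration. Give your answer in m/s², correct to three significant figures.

ω = 2π·70.4 = 442.6 rad/s
x(θ) = r cosθ + √(L² − r² sin²θ); with ω constant, a = ω²·d²x/dθ².
d²x/dθ² = −r cosθ − r²(cos2θ)/√u − r⁴ sin²2θ/(4u^{3/2}),  u = L² − r² sin²θ = 0.0394832 m².
Substituting r = 0.0489 m, L = 0.2044 m, θ = 101.5°: d²x/dθ² = +0.020799 m.
a = ω²·d²x/dθ² = (442.6)²·(+0.020799) = +4074.1 m/s²;  |a| = 4074.1 m/s².

4070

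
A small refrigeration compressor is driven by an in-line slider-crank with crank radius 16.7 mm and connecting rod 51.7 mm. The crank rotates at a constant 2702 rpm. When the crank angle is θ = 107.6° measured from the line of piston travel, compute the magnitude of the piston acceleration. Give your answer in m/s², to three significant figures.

771

ω = 2π·2702/60 = 283 rad/s
x(θ) = r cosθ + √(L² − r² sin²θ); with ω constant, a = ω²·d²x/dθ².
d²x/dθ² = −r cosθ − r²(cos2θ)/√u − r⁴ sin²2θ/(4u^{3/2}),  u = L² − r² sin²θ = 0.0024195 m².
Substituting r = 0.0167 m, L = 0.0517 m, θ = 107.6°: d²x/dθ² = +0.0096284 m.
a = ω²·d²x/dθ² = (283)²·(+0.0096284) = +770.87 m/s²;  |a| = 770.87 m/s².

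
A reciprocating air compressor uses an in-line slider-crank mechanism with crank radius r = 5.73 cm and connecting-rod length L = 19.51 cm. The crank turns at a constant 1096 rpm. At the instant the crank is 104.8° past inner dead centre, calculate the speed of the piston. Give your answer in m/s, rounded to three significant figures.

5.86

ω = 2π·1096/60 = 114.8 rad/s
For an in-line slider-crank, x = r cosθ + √(L² − r² sin²θ), so v = −rω sinθ·[1 + r cosθ/√(L² − r² sin²θ)].
With r = 0.0573 m, L = 0.1951 m, θ = 104.8°: √(L² − r² sin²θ) = 0.18707 m.
v = −0.0573·114.8·0.96682·[1 + 0.0573·-0.25545/0.18707] = -5.8608 m/s.
|v| = 5.8608 m/s.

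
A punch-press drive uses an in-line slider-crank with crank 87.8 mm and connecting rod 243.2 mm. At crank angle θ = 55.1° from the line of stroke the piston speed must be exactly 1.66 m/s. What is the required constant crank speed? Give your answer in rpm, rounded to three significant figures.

181

For an in-line slider-crank, |v_piston| = rω|sinθ|·[1 + r cosθ/√(L² − r² sin²θ)].
With r = 0.0878 m, L = 0.2432 m, θ = 55.1°: the bracketed kinematic factor |dx/dθ| = 0.087582 m.
ω = v/|dx/dθ| = 1.66/0.087582 = 18.954 rad/s.
N = 60ω/(2π) = 181 rpm.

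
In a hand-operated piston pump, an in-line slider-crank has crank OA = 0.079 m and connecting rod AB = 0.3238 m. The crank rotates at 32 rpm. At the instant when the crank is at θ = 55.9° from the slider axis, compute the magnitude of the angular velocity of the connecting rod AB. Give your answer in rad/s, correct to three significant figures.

0.468

ω = 3.351 rad/s (converted from 32 rpm).
The rod makes angle φ with the slider axis where L sinφ = r sinθ; differentiating, L cosφ·φ̇ = r ω cosθ.
L cosφ = √(L² − r² sin²θ) = 0.31712 m.
|ω_rod| = r ω |cosθ| / √(L² − r² sin²θ) = 0.079·3.351·0.56064/0.31712 = 0.46802 rad/s.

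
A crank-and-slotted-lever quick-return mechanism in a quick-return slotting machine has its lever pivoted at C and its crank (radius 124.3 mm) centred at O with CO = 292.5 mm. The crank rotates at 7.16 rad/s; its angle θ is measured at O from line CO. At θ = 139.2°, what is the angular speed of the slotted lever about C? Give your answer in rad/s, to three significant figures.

1.88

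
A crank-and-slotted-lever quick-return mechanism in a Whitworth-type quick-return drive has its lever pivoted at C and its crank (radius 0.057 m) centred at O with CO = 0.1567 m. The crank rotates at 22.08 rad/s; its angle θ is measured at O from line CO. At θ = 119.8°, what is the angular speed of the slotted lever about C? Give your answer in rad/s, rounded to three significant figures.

1.39

ω = 22.08 rad/s
Crank pin A relative to C: A = (d + r cosθ, r sinθ); lever angle φ = atan2(r sinθ, d + r cosθ).
Differentiating tanφ: φ̇ = rω(d cosθ + r)/(d² + r² + 2dr cosθ).
d² + r² + 2dr cosθ = |CA|² = 0.018926 m²;  d cosθ + r = -0.020876 m.
|ω_lever| = |0.057·22.08·-0.020876| / 0.018926 = 1.3882 rad/s.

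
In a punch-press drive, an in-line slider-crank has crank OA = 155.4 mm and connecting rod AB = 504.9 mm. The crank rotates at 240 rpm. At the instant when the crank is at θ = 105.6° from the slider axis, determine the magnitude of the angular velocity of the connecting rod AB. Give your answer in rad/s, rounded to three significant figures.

2.18

ω = 25.13 rad/s (converted from 240 rpm).
The rod makes angle φ with the slider axis where L sinφ = r sinθ; differentiating, L cosφ·φ̇ = r ω cosθ.
L cosφ = √(L² − r² sin²θ) = 0.4822 m.
|ω_rod| = r ω |cosθ| / √(L² − r² sin²θ) = 0.1554·25.13·0.26892/0.4822 = 2.1781 rad/s.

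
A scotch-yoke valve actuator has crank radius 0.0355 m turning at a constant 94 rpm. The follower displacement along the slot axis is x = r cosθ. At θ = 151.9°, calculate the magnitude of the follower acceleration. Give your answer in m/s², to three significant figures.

3.03

ω = 9.844 rad/s (from 94 rpm).
x = r cosθ ⇒ ẍ = −rω² cosθ (ω constant).
|a| = rω²|cosθ| = 0.0355·(9.844)²·|cos 151.9°| = 3.0344 m/s².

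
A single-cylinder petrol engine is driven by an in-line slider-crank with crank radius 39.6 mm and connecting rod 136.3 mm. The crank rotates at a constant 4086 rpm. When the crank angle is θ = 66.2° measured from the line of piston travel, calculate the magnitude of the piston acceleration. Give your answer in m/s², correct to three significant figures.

1480

ω = 2π·4086/60 = 427.9 rad/s
x(θ) = r cosθ + √(L² − r² sin²θ); with ω constant, a = ω²·d²x/dθ².
d²x/dθ² = −r cosθ − r²(cos2θ)/√u − r⁴ sin²2θ/(4u^{3/2}),  u = L² − r² sin²θ = 0.0172649 m².
Substituting r = 0.0396 m, L = 0.1363 m, θ = 66.2°: d²x/dθ² = -0.0080806 m.
a = ω²·d²x/dθ² = (427.9)²·(-0.0080806) = -1479.4 m/s²;  |a| = 1479.4 m/s².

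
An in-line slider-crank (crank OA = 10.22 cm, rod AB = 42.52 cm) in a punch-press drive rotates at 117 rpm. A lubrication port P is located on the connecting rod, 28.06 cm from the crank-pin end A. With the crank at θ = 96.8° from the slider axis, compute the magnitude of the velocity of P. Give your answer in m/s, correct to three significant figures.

1.22

ω = 12.25 rad/s.  Crank-pin speed |V_A| = rω = 1.2522 m/s, perpendicular to OA.
Rod angle: sinφ = −(r/L) sinθ ⇒ φ = -13.808°; ω_rod = −rω cosθ/√(L²−r²sin²θ) = +0.35907 rad/s.
V_P = V_A + ω_rod × AP, with AP = 0.2806 m along the rod.
Components: V_Px = −rω sinθ − a·ω_rod·sinφ = -1.2193 m/s;  V_Py = rω cosθ + a·ω_rod·cosφ = -0.05042 m/s.
|V_P| = √(V_Px² + V_Py²) = 1.2204 m/s.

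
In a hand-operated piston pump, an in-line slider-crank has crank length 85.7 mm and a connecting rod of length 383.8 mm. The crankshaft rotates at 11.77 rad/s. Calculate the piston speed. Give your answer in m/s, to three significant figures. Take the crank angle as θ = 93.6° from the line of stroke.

0.992

ω = 11.77 rad/s
For an in-line slider-crank, x = r cosθ + √(L² − r² sin²θ), so v = −rω sinθ·[1 + r cosθ/√(L² − r² sin²θ)].
With r = 0.0857 m, L = 0.3838 m, θ = 93.6°: √(L² − r² sin²θ) = 0.37415 m.
v = −0.0857·11.77·0.99803·[1 + 0.0857·-0.06279/0.37415] = -0.99222 m/s.
|v| = 0.99222 m/s.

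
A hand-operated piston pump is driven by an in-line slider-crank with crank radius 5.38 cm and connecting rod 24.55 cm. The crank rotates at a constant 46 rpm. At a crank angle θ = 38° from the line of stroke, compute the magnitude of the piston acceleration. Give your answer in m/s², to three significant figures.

1.05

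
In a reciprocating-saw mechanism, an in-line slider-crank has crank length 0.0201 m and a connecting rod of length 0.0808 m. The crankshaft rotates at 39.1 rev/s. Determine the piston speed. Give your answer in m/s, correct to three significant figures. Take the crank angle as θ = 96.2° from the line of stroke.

ω = 2π·39.1 = 245.7 rad/s
For an in-line slider-crank, x = r cosθ + √(L² − r² sin²θ), so v = −rω sinθ·[1 + r cosθ/√(L² − r² sin²θ)].
With r = 0.0201 m, L = 0.0808 m, θ = 96.2°: √(L² − r² sin²θ) = 0.07829 m.
v = −0.0201·245.7·0.99415·[1 + 0.0201·-0.10800/0.07829] = -4.773 m/s.
|v| = 4.773 m/s.

4.77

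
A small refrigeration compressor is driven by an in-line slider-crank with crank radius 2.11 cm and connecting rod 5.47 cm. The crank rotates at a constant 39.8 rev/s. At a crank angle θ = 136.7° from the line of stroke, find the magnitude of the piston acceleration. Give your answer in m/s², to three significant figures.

ω = 2π·39.8 = 250.1 rad/s
x(θ) = r cosθ + √(L² − r² sin²θ); with ω constant, a = ω²·d²x/dθ².
d²x/dθ² = −r cosθ − r²(cos2θ)/√u − r⁴ sin²2θ/(4u^{3/2}),  u = L² − r² sin²θ = 0.00278269 m².
Substituting r = 0.0211 m, L = 0.0547 m, θ = 136.7°: d²x/dθ² = +0.014519 m.
a = ω²·d²x/dθ² = (250.1)²·(+0.014519) = +907.96 m/s²;  |a| = 907.96 m/s².

908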